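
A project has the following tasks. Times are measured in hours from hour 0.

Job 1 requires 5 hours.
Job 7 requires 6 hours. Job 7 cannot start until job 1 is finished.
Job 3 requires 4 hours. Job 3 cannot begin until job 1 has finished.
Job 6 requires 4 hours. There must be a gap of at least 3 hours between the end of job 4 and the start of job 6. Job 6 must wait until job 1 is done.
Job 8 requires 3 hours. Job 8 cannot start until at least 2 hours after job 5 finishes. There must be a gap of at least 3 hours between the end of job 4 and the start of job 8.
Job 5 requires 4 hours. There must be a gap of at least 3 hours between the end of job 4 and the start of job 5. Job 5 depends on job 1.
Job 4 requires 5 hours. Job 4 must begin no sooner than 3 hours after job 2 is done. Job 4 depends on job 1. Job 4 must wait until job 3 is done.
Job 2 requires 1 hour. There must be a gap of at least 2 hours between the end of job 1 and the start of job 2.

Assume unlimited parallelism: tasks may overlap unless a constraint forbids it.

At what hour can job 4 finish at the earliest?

16

Job 1 can start immediately at hour 0; it finishes at hour 5.
After job 1 (finishes hour 5), job 3 can start at hour 5 and finishes at hour 9.
After job 1 (finishes hour 5, plus 2-hour gap → hour 7), job 2 can start at hour 7 and finishes at hour 8.
Job 4 has to wait for job 2 (finishes hour 8, plus 3-hour gap → hour 11); job 1 (finishes hour 5); job 3 (finishes hour 9). The latest of these is hour 11, so job 4 runs hour 11 to 11 + 5 = hour 16.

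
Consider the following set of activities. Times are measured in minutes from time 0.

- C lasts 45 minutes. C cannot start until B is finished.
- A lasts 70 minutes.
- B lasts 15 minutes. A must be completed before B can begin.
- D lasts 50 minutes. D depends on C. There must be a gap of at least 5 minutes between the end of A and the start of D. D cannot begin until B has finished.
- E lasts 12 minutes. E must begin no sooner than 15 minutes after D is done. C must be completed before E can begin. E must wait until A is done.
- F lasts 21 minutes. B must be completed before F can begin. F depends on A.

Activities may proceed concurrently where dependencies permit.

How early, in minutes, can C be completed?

Nothing blocks A, so it runs from minute 0 to minute 70.
B waits on A (finishes minute 70), so it starts at minute 70 and finishes at 70 + 15 = minute 85.
C cannot begin until B (finishes minute 85). It runs from minute 85 to 85 + 45 = minute 130.

130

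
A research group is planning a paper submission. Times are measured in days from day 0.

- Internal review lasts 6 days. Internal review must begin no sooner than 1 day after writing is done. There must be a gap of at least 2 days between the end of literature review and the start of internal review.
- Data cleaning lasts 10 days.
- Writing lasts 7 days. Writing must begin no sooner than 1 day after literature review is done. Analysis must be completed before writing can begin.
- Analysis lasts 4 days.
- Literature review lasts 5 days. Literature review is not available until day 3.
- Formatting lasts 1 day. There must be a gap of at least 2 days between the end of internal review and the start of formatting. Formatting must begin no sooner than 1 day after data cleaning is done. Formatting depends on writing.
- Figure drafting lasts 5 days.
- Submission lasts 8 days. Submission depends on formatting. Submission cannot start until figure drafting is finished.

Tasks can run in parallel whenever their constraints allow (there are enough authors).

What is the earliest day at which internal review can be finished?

23

Nothing blocks analysis, so it runs from day 0 to day 4.
After its own release at day 3, literature review can start at day 3 and finishes at day 8.
Writing needs all of literature review (finishes day 8, plus 1-day gap → day 9); analysis (finishes day 4). That puts its earliest start at day 9; it finishes at 9 + 7 = day 16.
For internal review: writing (finishes day 16, plus 1-day gap → day 17); literature review (finishes day 8, plus 2-day gap → day 10). Taking the maximum gives a start of day 17, and it finishes at 17 + 6 = day 23.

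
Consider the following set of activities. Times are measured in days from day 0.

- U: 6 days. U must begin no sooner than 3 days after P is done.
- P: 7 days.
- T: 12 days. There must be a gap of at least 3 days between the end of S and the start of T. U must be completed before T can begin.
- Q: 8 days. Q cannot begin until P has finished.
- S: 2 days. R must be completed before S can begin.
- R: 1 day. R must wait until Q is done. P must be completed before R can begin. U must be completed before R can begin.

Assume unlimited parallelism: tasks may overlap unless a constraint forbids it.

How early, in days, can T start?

Nothing blocks P, so it runs from day 0 to day 7.
U cannot begin until P (finishes day 7, plus 3-day gap → day 10). It runs from day 10 to 10 + 6 = day 16.
Q waits on P (finishes day 7), so it starts at day 7 and finishes at 7 + 8 = day 15.
For R: Q (finishes day 15); P (finishes day 7); U (finishes day 16). Taking the maximum gives a start of day 16, and it finishes at 16 + 1 = day 17.
After R (finishes day 17), S can start at day 17 and finishes at day 19.
T waits on S (finishes day 19, plus 3-day gap → day 22); U (finishes day 16). The latest of these is day 22, which is the earliest T can start.

22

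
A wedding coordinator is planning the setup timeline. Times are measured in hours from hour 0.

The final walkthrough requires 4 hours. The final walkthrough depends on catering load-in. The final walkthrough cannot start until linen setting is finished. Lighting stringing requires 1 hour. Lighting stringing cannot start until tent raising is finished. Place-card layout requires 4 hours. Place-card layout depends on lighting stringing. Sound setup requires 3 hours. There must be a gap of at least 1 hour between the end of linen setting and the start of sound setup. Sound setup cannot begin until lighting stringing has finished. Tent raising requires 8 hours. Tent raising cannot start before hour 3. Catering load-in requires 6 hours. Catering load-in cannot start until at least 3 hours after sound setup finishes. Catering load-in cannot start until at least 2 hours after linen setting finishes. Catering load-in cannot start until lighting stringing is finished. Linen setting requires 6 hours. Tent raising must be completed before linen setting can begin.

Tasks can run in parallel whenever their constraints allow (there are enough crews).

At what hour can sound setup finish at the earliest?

21

Tent raising cannot begin until its own release at hour 3. It runs from hour 3 to 3 + 8 = hour 11.
Lighting stringing waits on tent raising (finishes hour 11), so it starts at hour 11 and finishes at 11 + 1 = hour 12.
Linen setting waits on tent raising (finishes hour 11), so it starts at hour 11 and finishes at 11 + 6 = hour 17.
Sound setup needs all of linen setting (finishes hour 17, plus 1-hour gap → hour 18); lighting stringing (finishes hour 12). That puts its earliest start at hour 18; it finishes at 18 + 3 = hour 21.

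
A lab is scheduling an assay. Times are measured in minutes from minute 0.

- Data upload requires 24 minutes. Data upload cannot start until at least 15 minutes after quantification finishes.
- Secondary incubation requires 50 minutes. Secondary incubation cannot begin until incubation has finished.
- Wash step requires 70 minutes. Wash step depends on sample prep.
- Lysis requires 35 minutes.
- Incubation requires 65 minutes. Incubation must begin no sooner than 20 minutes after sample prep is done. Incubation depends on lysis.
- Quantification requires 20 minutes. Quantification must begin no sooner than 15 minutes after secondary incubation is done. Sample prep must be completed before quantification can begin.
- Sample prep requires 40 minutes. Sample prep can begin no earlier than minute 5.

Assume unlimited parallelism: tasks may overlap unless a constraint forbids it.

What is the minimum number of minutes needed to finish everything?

Lysis has no prerequisites, so it starts at minute 0 and finishes at minute 35.
After its own release at minute 5, sample prep can start at minute 5 and finishes at minute 45.
After sample prep (finishes minute 45), wash step can start at minute 45 and finishes at minute 115.
Incubation has to wait for sample prep (finishes minute 45, plus 20-minute gap → minute 65); lysis (finishes minute 35). The latest of these is minute 65, so incubation runs minute 65 to 65 + 65 = minute 130.
After incubation (finishes minute 130), secondary incubation can start at minute 130 and finishes at minute 180.
Quantification has to wait for secondary incubation (finishes minute 180, plus 15-minute gap → minute 195); sample prep (finishes minute 45). The latest of these is minute 195, so quantification runs minute 195 to 195 + 20 = minute 215.
After quantification (finishes minute 215, plus 15-minute gap → minute 230), data upload can start at minute 230 and finishes at minute 254.
All tasks are finished once the last one completes. Finish times: Sample prep at 45, Lysis at 35, Incubation at 130, Wash step at 115, Secondary incubation at 180, Quantification at 215, Data upload at 254. The latest is minute 254.

254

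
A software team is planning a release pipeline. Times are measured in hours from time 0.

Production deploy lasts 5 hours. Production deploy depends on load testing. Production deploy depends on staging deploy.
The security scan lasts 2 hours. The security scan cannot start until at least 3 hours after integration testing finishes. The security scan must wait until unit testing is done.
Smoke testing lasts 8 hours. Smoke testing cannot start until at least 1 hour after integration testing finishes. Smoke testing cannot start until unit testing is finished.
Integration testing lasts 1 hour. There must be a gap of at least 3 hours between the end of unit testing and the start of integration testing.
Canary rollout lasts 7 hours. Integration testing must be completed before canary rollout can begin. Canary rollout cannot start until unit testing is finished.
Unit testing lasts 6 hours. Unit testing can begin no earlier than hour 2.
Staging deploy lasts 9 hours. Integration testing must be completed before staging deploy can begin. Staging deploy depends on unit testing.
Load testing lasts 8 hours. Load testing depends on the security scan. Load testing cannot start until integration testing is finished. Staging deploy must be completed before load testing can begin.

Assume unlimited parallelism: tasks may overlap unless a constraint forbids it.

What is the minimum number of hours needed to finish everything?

Unit testing cannot begin until its own release at hour 2. It runs from hour 2 to 2 + 6 = hour 8.
Integration testing cannot begin until unit testing (finishes hour 8, plus 3-hour gap → hour 11). It runs from hour 11 to 11 + 1 = hour 12.
Canary rollout needs all of integration testing (finishes hour 12); unit testing (finishes hour 8). That puts its earliest start at hour 12; it finishes at 12 + 7 = hour 19.
Smoke testing has to wait for integration testing (finishes hour 12, plus 1-hour gap → hour 13); unit testing (finishes hour 8). The latest of these is hour 13, so smoke testing runs hour 13 to 13 + 8 = hour 21.
Staging deploy cannot start until integration testing (finishes hour 12); unit testing (finishes hour 8). The controlling bound is hour 12, so staging deploy finishes at 12 + 9 = hour 21.
For the security scan: integration testing (finishes hour 12, plus 3-hour gap → hour 15); unit testing (finishes hour 8). Taking the maximum gives a start of hour 15, and it finishes at 15 + 2 = hour 17.
Load testing cannot start until the security scan (finishes hour 17); integration testing (finishes hour 12); staging deploy (finishes hour 21). The controlling bound is hour 21, so load testing finishes at 21 + 8 = hour 29.
For production deploy: load testing (finishes hour 29); staging deploy (finishes hour 21). Taking the maximum gives a start of hour 29, and it finishes at 29 + 5 = hour 34.
All tasks are finished once the last one completes. Finish times: Unit testing at 8, Integration testing at 12, The security scan at 17, Staging deploy at 21, Smoke testing at 21, Canary rollout at 19, Load testing at 29, Production deploy at 34. The latest is hour 34.

34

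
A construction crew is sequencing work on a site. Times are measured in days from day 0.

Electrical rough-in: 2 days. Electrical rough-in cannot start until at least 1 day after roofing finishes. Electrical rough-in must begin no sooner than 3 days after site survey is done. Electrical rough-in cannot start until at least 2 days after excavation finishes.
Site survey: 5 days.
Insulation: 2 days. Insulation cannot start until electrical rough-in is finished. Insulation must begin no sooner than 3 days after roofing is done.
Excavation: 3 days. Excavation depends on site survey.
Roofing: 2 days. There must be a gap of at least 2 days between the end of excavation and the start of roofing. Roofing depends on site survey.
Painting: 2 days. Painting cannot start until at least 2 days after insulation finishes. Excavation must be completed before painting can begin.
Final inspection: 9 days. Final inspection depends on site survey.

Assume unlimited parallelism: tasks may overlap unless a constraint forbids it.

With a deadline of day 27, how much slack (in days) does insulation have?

Nothing blocks site survey, so it runs from day 0 to day 5.
Excavation waits on site survey (finishes day 5), so it starts at day 5 and finishes at 5 + 3 = day 8.
For roofing: excavation (finishes day 8, plus 2-day gap → day 10); site survey (finishes day 5). Taking the maximum gives a start of day 10, and it finishes at 10 + 2 = day 12.
For electrical rough-in: roofing (finishes day 12, plus 1-day gap → day 13); site survey (finishes day 5, plus 3-day gap → day 8); excavation (finishes day 8, plus 2-day gap → day 10). Taking the maximum gives a start of day 13, and it finishes at 13 + 2 = day 15.
Insulation has to wait for electrical rough-in (finishes day 15); roofing (finishes day 12, plus 3-day gap → day 15). The latest of these is day 15, so insulation runs day 15 to 15 + 2 = day 17.

Working backward from the deadline:
Painting has no dependents, so it just needs to finish by day 27. Starting by 27 − 2 = day 25 achieves that.
Since painting (must start by day 25, minus 2-day gap → day 23) depends on it, insulation must finish by day 23. Backing off its 2-day duration gives a latest start of day 21.
So insulation can start as early as day 15 and as late as day 21, giving 21 − 15 = 6 days of slack.

6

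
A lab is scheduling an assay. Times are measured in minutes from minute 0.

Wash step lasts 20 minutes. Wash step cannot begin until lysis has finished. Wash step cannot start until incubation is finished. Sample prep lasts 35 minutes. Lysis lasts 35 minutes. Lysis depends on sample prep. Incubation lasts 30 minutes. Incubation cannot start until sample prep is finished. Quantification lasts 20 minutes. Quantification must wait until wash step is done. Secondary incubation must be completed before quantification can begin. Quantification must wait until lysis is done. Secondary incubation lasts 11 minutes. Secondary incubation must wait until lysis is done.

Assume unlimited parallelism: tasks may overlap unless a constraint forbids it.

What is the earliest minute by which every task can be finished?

Nothing blocks sample prep, so it runs from minute 0 to minute 35.
After sample prep (finishes minute 35), incubation can start at minute 35 and finishes at minute 65.
Lysis waits on sample prep (finishes minute 35), so it starts at minute 35 and finishes at 35 + 35 = minute 70.
Secondary incubation cannot begin until lysis (finishes minute 70). It runs from minute 70 to 70 + 11 = minute 81.
For wash step: lysis (finishes minute 70); incubation (finishes minute 65). Taking the maximum gives a start of minute 70, and it finishes at 70 + 20 = minute 90.
For quantification: wash step (finishes minute 90); secondary incubation (finishes minute 81); lysis (finishes minute 70). Taking the maximum gives a start of minute 90, and it finishes at 90 + 20 = minute 110.
All tasks are finished once the last one completes. Finish times: Sample prep at 35, Lysis at 70, Incubation at 65, Wash step at 90, Secondary incubation at 81, Quantification at 110. The latest is minute 110.

110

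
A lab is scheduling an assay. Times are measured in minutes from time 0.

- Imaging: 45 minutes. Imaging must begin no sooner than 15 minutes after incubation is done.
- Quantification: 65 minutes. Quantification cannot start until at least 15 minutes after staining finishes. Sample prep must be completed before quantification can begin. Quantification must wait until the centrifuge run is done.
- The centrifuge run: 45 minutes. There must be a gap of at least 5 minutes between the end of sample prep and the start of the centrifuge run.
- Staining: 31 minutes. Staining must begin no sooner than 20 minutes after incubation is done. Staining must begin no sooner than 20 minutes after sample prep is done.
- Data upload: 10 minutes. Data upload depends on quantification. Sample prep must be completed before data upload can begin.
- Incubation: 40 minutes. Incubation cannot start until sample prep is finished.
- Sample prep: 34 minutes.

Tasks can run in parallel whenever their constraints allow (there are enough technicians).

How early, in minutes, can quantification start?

Sample prep can start immediately at minute 0; it finishes at minute 34.
The centrifuge run cannot begin until sample prep (finishes minute 34, plus 5-minute gap → minute 39). It runs from minute 39 to 39 + 45 = minute 84.
After sample prep (finishes minute 34), incubation can start at minute 34 and finishes at minute 74.
For staining: incubation (finishes minute 74, plus 20-minute gap → minute 94); sample prep (finishes minute 34, plus 20-minute gap → minute 54). Taking the maximum gives a start of minute 94, and it finishes at 94 + 31 = minute 125.
Quantification waits on staining (finishes minute 125, plus 15-minute gap → minute 140); sample prep (finishes minute 34); the centrifuge run (finishes minute 84). The latest of these is minute 140, which is the earliest quantification can start.

140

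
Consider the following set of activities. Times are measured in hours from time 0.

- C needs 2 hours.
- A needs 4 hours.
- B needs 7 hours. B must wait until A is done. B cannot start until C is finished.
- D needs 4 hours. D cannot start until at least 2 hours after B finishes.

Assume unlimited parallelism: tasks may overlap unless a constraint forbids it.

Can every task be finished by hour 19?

Yes

Nothing blocks C, so it runs from hour 0 to hour 2.
A has no prerequisites, so it starts at hour 0 and finishes at hour 4.
For B: A (finishes hour 4); C (finishes hour 2). Taking the maximum gives a start of hour 4, and it finishes at 4 + 7 = hour 11.
D waits on B (finishes hour 11, plus 2-hour gap → hour 13), so it starts at hour 13 and finishes at 13 + 4 = hour 17.
Every task is finished by hour 17, which is no later than the deadline of 19, so the schedule is feasible.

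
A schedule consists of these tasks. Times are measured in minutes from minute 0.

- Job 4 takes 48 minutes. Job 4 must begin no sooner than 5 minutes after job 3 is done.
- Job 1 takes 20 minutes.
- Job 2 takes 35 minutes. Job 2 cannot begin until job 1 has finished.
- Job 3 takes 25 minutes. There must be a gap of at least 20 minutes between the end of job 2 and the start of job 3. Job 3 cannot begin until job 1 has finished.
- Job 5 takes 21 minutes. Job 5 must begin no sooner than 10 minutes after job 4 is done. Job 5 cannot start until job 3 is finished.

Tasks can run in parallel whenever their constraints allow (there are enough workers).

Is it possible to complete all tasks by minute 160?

No

Nothing blocks job 1, so it runs from minute 0 to minute 20.
After job 1 (finishes minute 20), job 2 can start at minute 20 and finishes at minute 55.
For job 3: job 2 (finishes minute 55, plus 20-minute gap → minute 75); job 1 (finishes minute 20). Taking the maximum gives a start of minute 75, and it finishes at 75 + 25 = minute 100.
Job 4 cannot begin until job 3 (finishes minute 100, plus 5-minute gap → minute 105). It runs from minute 105 to 105 + 48 = minute 153.
For job 5: job 4 (finishes minute 153, plus 10-minute gap → minute 163); job 3 (finishes minute 100). Taking the maximum gives a start of minute 163, and it finishes at 163 + 21 = minute 184.
The earliest everything can be done is minute 184, which is after the deadline of 160, so it is not possible.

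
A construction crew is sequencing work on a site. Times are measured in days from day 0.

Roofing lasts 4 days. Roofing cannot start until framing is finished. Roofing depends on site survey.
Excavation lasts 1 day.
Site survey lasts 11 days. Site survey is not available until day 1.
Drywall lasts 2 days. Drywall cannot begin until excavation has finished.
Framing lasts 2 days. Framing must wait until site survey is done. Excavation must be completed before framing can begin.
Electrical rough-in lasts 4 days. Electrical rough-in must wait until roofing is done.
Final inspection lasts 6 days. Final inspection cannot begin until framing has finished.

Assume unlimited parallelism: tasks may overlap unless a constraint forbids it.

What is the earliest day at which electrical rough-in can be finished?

22

Nothing blocks excavation, so it runs from day 0 to day 1.
Site survey waits on its own release at day 1, so it starts at day 1 and finishes at 1 + 11 = day 12.
Framing needs all of site survey (finishes day 12); excavation (finishes day 1). That puts its earliest start at day 12; it finishes at 12 + 2 = day 14.
Roofing has to wait for framing (finishes day 14); site survey (finishes day 12). The latest of these is day 14, so roofing runs day 14 to 14 + 4 = day 18.
Electrical rough-in cannot begin until roofing (finishes day 18). It runs from day 18 to 18 + 4 = day 22.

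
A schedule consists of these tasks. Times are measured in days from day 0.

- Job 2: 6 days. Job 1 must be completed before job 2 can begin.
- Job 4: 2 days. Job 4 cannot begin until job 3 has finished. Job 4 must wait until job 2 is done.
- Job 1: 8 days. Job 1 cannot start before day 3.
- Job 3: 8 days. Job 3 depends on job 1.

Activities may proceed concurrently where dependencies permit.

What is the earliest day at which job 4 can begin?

After its own release at day 3, job 1 can start at day 3 and finishes at day 11.
Job 3 cannot begin until job 1 (finishes day 11). It runs from day 11 to 11 + 8 = day 19.
Job 2 waits on job 1 (finishes day 11), so it starts at day 11 and finishes at 11 + 6 = day 17.
Job 4 waits on job 3 (finishes day 19); job 2 (finishes day 17). The latest of these is day 19, which is the earliest job 4 can start.

19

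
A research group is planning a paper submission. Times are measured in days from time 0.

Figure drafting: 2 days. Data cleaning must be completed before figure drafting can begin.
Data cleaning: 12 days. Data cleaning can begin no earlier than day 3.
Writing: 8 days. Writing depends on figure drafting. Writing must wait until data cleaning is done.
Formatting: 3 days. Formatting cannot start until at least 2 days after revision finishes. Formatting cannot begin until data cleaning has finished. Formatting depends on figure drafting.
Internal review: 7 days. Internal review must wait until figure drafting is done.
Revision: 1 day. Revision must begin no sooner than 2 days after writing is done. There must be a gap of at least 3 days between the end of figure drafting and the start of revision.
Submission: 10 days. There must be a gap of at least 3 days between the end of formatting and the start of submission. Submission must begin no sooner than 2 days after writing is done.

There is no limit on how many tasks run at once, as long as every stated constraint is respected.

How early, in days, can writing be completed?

25

Data cleaning waits on its own release at day 3, so it starts at day 3 and finishes at 3 + 12 = day 15.
Figure drafting waits on data cleaning (finishes day 15), so it starts at day 15 and finishes at 15 + 2 = day 17.
Writing has to wait for figure drafting (finishes day 17); data cleaning (finishes day 15). The latest of these is day 17, so writing runs day 17 to 17 + 8 = day 25.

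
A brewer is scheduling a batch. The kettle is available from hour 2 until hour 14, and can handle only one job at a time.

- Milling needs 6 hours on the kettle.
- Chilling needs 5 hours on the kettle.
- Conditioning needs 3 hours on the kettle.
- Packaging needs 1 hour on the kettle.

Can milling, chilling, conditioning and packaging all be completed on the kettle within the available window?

No

The kettle window is 14 − 2 = 12 hours.
Running back to back, the jobs need 6 + 5 + 3 + 1 = 15 hours on the kettle.
Since 15 > 12, they cannot all fit.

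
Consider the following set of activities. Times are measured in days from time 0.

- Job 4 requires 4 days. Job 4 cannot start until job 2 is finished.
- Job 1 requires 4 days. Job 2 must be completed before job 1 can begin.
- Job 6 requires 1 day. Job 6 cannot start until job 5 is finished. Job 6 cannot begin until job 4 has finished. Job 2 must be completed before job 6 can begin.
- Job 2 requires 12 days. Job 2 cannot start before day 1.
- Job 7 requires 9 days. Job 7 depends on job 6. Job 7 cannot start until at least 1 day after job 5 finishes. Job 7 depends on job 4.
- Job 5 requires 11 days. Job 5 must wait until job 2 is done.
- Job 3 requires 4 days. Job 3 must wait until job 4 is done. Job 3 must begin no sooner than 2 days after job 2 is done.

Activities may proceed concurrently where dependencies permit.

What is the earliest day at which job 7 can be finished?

Job 2 cannot begin until its own release at day 1. It runs from day 1 to 1 + 12 = day 13.
After job 2 (finishes day 13), job 5 can start at day 13 and finishes at day 24.
Job 4 waits on job 2 (finishes day 13), so it starts at day 13 and finishes at 13 + 4 = day 17.
Job 6 has to wait for job 5 (finishes day 24); job 4 (finishes day 17); job 2 (finishes day 13). The latest of these is day 24, so job 6 runs day 24 to 24 + 1 = day 25.
Job 7 needs all of job 6 (finishes day 25); job 5 (finishes day 24, plus 1-day gap → day 25); job 4 (finishes day 17). That puts its earliest start at day 25; it finishes at 25 + 9 = day 34.

34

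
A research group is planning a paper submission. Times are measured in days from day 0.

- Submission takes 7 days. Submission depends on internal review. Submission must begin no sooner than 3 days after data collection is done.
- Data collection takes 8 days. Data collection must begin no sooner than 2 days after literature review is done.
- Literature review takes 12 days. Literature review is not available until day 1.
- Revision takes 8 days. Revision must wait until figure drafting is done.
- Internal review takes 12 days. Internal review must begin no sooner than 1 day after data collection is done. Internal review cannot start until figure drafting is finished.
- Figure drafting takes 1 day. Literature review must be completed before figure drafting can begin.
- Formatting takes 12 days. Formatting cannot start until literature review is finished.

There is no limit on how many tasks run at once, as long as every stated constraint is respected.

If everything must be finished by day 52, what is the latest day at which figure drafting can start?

32

Submission has no dependents, so it just needs to finish by day 52. Starting by 52 − 7 = day 45 achieves that.
Internal review feeds into submission (must start by day 45); so internal review must finish by day 45 and therefore start by day 33.
Revision must finish by day 52; it takes 8 days, so it must start by 52 − 8 = day 44.
Figure drafting has several dependents: internal review (must start by day 33); revision (must start by day 44). The earliest of those limits is day 33, so figure drafting must start by 33 − 1 = day 32.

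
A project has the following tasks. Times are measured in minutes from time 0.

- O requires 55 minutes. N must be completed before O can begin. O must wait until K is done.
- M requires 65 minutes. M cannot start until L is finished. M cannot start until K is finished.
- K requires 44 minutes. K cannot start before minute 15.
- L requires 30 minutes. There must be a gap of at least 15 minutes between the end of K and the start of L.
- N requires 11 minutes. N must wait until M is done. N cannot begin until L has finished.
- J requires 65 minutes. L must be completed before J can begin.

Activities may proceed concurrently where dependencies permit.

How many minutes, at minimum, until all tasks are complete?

After its own release at minute 15, K can start at minute 15 and finishes at minute 59.
L cannot begin until K (finishes minute 59, plus 15-minute gap → minute 74). It runs from minute 74 to 74 + 30 = minute 104.
M cannot start until L (finishes minute 104); K (finishes minute 59). The controlling bound is minute 104, so M finishes at 104 + 65 = minute 169.
N has to wait for M (finishes minute 169); L (finishes minute 104). The latest of these is minute 169, so N runs minute 169 to 169 + 11 = minute 180.
O needs all of N (finishes minute 180); K (finishes minute 59). That puts its earliest start at minute 180; it finishes at 180 + 55 = minute 235.
After L (finishes minute 104), J can start at minute 104 and finishes at minute 169.
All tasks are finished once the last one completes. Finish times: J at 169, K at 59, L at 104, M at 169, N at 180, O at 235. The latest is minute 235.

235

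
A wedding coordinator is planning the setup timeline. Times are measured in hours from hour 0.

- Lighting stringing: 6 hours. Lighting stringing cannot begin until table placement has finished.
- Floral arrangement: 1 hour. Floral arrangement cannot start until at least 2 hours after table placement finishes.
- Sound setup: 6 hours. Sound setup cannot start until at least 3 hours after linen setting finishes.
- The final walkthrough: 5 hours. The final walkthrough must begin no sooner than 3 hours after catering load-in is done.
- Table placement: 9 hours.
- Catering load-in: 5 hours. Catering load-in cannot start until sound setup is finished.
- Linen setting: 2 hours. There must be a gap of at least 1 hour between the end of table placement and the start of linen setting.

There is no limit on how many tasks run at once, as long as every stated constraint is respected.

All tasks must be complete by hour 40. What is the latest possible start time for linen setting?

16

The final walkthrough must finish by hour 40; it takes 5 hours, so it must start by 40 − 5 = hour 35.
Catering load-in feeds into the final walkthrough (must start by hour 35, minus 3-hour gap → hour 32); so catering load-in must finish by hour 32 and therefore start by hour 27.
Sound setup must finish before catering load-in (must start by hour 27). With a 6-hour duration, sound setup must start by 27 − 6 = hour 21.
Linen setting has to be done before sound setup (must start by hour 21, minus 3-hour gap → hour 18). That means finishing by hour 18, i.e. starting by 18 − 2 = hour 16.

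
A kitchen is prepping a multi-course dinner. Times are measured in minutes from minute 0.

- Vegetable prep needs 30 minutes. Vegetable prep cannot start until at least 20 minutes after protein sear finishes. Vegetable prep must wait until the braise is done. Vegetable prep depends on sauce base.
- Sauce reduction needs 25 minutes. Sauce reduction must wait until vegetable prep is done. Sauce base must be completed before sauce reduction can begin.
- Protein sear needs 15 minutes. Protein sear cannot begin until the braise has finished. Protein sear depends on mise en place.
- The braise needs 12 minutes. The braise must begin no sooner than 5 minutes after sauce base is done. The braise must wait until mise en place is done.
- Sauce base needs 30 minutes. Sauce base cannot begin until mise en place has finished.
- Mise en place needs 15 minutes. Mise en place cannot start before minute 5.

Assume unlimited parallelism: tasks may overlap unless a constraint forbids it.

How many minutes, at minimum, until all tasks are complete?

157

After its own release at minute 5, mise en place can start at minute 5 and finishes at minute 20.
Sauce base waits on mise en place (finishes minute 20), so it starts at minute 20 and finishes at 20 + 30 = minute 50.
The braise has to wait for sauce base (finishes minute 50, plus 5-minute gap → minute 55); mise en place (finishes minute 20). The latest of these is minute 55, so the braise runs minute 55 to 55 + 12 = minute 67.
Protein sear needs all of the braise (finishes minute 67); mise en place (finishes minute 20). That puts its earliest start at minute 67; it finishes at 67 + 15 = minute 82.
Vegetable prep needs all of protein sear (finishes minute 82, plus 20-minute gap → minute 102); the braise (finishes minute 67); sauce base (finishes minute 50). That puts its earliest start at minute 102; it finishes at 102 + 30 = minute 132.
For sauce reduction: vegetable prep (finishes minute 132); sauce base (finishes minute 50). Taking the maximum gives a start of minute 132, and it finishes at 132 + 25 = minute 157.
All tasks are finished once the last one completes. Finish times: Mise en place at 20, Sauce base at 50, The braise at 67, Protein sear at 82, Vegetable prep at 132, Sauce reduction at 157. The latest is minute 157.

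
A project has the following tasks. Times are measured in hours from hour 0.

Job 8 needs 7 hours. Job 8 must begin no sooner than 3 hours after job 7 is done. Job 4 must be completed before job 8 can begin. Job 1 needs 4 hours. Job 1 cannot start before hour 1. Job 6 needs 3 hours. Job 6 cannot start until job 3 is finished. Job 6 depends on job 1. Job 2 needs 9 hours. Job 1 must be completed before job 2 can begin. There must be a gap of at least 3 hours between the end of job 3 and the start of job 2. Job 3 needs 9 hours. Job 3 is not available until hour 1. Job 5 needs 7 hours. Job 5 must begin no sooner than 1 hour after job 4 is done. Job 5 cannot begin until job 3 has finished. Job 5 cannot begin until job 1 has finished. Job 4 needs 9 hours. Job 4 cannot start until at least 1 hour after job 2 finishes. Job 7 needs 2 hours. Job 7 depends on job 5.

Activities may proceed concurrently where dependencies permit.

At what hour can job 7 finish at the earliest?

42

After its own release at hour 1, job 3 can start at hour 1 and finishes at hour 10.
Job 1 waits on its own release at hour 1, so it starts at hour 1 and finishes at 1 + 4 = hour 5.
For job 2: job 1 (finishes hour 5); job 3 (finishes hour 10, plus 3-hour gap → hour 13). Taking the maximum gives a start of hour 13, and it finishes at 13 + 9 = hour 22.
Job 4 cannot begin until job 2 (finishes hour 22, plus 1-hour gap → hour 23). It runs from hour 23 to 23 + 9 = hour 32.
Job 5 needs all of job 4 (finishes hour 32, plus 1-hour gap → hour 33); job 3 (finishes hour 10); job 1 (finishes hour 5). That puts its earliest start at hour 33; it finishes at 33 + 7 = hour 40.
Job 7 waits on job 5 (finishes hour 40), so it starts at hour 40 and finishes at 40 + 2 = hour 42.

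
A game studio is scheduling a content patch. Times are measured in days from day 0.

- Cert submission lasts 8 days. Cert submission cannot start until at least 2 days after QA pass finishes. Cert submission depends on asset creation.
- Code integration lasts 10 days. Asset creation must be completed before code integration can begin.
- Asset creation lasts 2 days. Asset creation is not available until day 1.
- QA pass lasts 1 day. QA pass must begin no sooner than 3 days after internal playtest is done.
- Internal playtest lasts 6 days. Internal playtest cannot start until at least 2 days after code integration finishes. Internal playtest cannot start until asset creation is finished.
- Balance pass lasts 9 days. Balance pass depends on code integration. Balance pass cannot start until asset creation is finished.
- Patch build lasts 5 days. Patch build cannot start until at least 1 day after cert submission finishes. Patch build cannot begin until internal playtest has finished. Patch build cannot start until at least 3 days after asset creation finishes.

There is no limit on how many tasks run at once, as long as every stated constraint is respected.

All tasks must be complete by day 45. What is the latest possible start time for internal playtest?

Nothing follows patch build; the deadline of day 45 is its only limit. It must start by 45 − 5 = day 40.
Cert submission must finish before patch build (must start by day 40, minus 1-day gap → day 39). With an 8-day duration, cert submission must start by 39 − 8 = day 31.
Since cert submission (must start by day 31, minus 2-day gap → day 29) depends on it, QA pass must finish by day 29. Backing off its 1-day duration gives a latest start of day 28.
Internal playtest has several dependents: QA pass (must start by day 28, minus 3-day gap → day 25); patch build (must start by day 40). The earliest of those limits is day 25, so internal playtest must start by 25 − 6 = day 19.

19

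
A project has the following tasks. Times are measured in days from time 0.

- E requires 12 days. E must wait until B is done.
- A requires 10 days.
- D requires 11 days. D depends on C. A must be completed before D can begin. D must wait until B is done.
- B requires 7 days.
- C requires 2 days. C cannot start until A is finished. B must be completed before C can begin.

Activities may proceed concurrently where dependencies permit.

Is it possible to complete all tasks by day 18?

Nothing blocks B, so it runs from day 0 to day 7.
E waits on B (finishes day 7), so it starts at day 7 and finishes at 7 + 12 = day 19.
A has no prerequisites, so it starts at day 0 and finishes at day 10.
For C: A (finishes day 10); B (finishes day 7). Taking the maximum gives a start of day 10, and it finishes at 10 + 2 = day 12.
D has to wait for C (finishes day 12); A (finishes day 10); B (finishes day 7). The latest of these is day 12, so D runs day 12 to 12 + 11 = day 23.
The earliest everything can be done is day 23, which is after the deadline of 18, so it is not possible.

No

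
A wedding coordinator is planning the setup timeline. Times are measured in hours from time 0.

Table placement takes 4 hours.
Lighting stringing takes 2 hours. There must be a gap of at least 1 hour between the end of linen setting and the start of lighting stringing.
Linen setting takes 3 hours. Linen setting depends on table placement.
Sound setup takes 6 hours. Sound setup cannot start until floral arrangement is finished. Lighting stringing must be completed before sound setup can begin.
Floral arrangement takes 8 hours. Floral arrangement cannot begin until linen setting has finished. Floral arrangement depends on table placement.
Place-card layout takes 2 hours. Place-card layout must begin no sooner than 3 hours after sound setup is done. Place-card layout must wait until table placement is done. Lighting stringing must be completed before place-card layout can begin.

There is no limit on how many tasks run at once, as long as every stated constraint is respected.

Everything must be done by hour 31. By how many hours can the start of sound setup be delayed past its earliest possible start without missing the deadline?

5

Table placement has no prerequisites, so it starts at hour 0 and finishes at hour 4.
Linen setting cannot begin until table placement (finishes hour 4). It runs from hour 4 to 4 + 3 = hour 7.
Lighting stringing waits on linen setting (finishes hour 7, plus 1-hour gap → hour 8), so it starts at hour 8 and finishes at 8 + 2 = hour 10.
Floral arrangement has to wait for linen setting (finishes hour 7); table placement (finishes hour 4). The latest of these is hour 7, so floral arrangement runs hour 7 to 7 + 8 = hour 15.
Sound setup needs all of floral arrangement (finishes hour 15); lighting stringing (finishes hour 10). That puts its earliest start at hour 15; it finishes at 15 + 6 = hour 21.

Working backward from the deadline:
Place-card layout has no dependents, so it just needs to finish by hour 31. Starting by 31 − 2 = hour 29 achieves that.
Sound setup feeds into place-card layout (must start by hour 29, minus 3-hour gap → hour 26); so sound setup must finish by hour 26 and therefore start by hour 20.
So sound setup can start as early as hour 15 and as late as hour 20, giving 20 − 15 = 5 hours of slack.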